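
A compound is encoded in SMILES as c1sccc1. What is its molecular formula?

C4H4S

Heavy atoms from the SMILES: 4 C, 1 S.
Implicit hydrogens by atom environment:
  4 × C (aromatic): 1 H each → 4
  1 × S (aromatic): no H
  Total hydrogens = 4.
Molecular formula: C4H4S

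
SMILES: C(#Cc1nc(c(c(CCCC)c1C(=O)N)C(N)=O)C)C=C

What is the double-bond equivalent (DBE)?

Molecular formula from the SMILES: C16H19N3O2.
DoU = (2C + 2 + N − H − X)/2 = (2·16 + 2 + 3 − 19 − 0)/2 = 18/2 = 9.
(Structurally: 1 ring(s) + 8 π bond(s) = 9.)

9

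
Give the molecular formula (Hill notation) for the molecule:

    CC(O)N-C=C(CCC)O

Heavy atoms from the SMILES: 7 C, 1 N, 2 O.
Implicit hydrogens by atom environment:
  2 × C: 3 H each → 6
  2 × C: 2 H each → 4
  2 × C: 1 H each → 2
  2 × O: 1 H each → 2
  1 × C: no H
  1 × N: 1 H
  Total hydrogens = 15.
Molecular formula: C7H15NO2

C7H15NO2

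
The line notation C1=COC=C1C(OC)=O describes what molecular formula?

C6H6O3

Heavy atoms from the SMILES: 6 C, 3 O.
Implicit hydrogens by atom environment:
  3 × C (aromatic): 1 H each → 3
  2 × O: no H
  1 × C: 3 H
  1 × C (aromatic): no H
  1 × C: no H
  1 × O (aromatic): no H
  Total hydrogens = 6.
Molecular formula: C6H6O3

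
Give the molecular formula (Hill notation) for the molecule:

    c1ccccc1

C6H6

Heavy atoms from the SMILES: 6 C.
Implicit hydrogens by atom environment:
  6 × C (aromatic): 1 H each → 6
  Total hydrogens = 6.
Molecular formula: C6H6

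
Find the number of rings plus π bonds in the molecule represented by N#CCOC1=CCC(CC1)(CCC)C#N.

Molecular formula from the SMILES: C12H16N2O.
DoU = (2C + 2 + N − H − X)/2 = (2·12 + 2 + 2 − 16 − 0)/2 = 12/2 = 6.
(Structurally: 1 ring(s) + 5 π bond(s) = 6.)

6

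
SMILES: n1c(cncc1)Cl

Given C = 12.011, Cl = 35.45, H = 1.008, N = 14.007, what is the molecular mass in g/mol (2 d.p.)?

Molecular formula: C4H3ClN2.
M = 4×12.011 + 1×35.45 + 3×1.008 + 2×14.007 = 114.53 g/mol.

114.53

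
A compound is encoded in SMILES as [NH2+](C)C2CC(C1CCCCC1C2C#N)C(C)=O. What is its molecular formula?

C14H23N2O+

Heavy atoms from the SMILES: 14 C, 2 N, 1 O.
Implicit hydrogens by atom environment:
  5 × C: 2 H each → 10
  5 × C: 1 H each → 5
  2 × C: 3 H each → 6
  2 × C: no H
  1 × N (charge +1): 2 H
  1 × N: no H
  1 × O: no H
  Total hydrogens = 23.
Net charge +1.
Molecular formula: C14H23N2O+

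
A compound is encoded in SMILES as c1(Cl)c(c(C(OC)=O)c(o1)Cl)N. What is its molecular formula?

C6H5Cl2NO3

Heavy atoms from the SMILES: 6 C, 2 Cl, 1 N, 3 O.
Implicit hydrogens by atom environment:
  4 × C (aromatic): no H
  2 × Cl: no H
  2 × O: no H
  1 × C: 3 H
  1 × C: no H
  1 × N: 2 H
  1 × O (aromatic): no H
  Total hydrogens = 5.
Molecular formula: C6H5Cl2NO3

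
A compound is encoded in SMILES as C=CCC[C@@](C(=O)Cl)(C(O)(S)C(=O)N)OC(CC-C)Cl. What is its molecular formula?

C12H19Cl2NO4S

Heavy atoms from the SMILES: 12 C, 2 Cl, 1 N, 4 O, 1 S.
Implicit hydrogens by atom environment:
  5 × C: 2 H each → 10
  4 × C: no H
  3 × O: no H
  2 × C: 1 H each → 2
  2 × Cl: no H
  1 × C: 3 H
  1 × N: 2 H
  1 × O: 1 H
  1 × S: 1 H
  Total hydrogens = 19.
Molecular formula: C12H19Cl2NO4S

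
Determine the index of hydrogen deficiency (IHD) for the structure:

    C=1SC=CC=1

3

Molecular formula from the SMILES: C4H4S.
DoU = (2C + 2 + N − H − X)/2 = (2·4 + 2 + 0 − 4 − 0)/2 = 6/2 = 3.
(Structurally: 1 ring(s) + 2 π bond(s) = 3.)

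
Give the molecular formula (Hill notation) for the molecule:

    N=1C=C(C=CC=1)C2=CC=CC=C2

C11H9N

Heavy atoms from the SMILES: 11 C, 1 N.
Implicit hydrogens by atom environment:
  9 × C (aromatic): 1 H each → 9
  2 × C (aromatic): no H
  1 × N (aromatic): no H
  Total hydrogens = 9.
Molecular formula: C11H9N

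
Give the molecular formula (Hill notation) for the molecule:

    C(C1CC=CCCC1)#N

Heavy atoms from the SMILES: 8 C, 1 N.
Implicit hydrogens by atom environment:
  4 × C: 2 H each → 8
  3 × C: 1 H each → 3
  1 × C: no H
  1 × N: no H
  Total hydrogens = 11.
Molecular formula: C8H11N

C8H11N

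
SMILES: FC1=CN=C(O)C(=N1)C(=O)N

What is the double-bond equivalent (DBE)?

Molecular formula from the SMILES: C5H4FN3O2.
DoU = (2C + 2 + N − H − X)/2 = (2·5 + 2 + 3 − 4 − 1)/2 = 10/2 = 5.
(Structurally: 1 ring(s) + 4 π bond(s) = 5.)

5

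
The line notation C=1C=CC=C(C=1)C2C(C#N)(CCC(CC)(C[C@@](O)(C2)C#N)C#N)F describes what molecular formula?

C19H20FN3O

Heavy atoms from the SMILES: 19 C, 1 F, 3 N, 1 O.
Implicit hydrogens by atom environment:
  6 × C: no H
  5 × C: 2 H each → 10
  5 × C (aromatic): 1 H each → 5
  3 × N: no H
  1 × C: 3 H
  1 × C: 1 H
  1 × C (aromatic): no H
  1 × F: no H
  1 × O: 1 H
  Total hydrogens = 20.
Molecular formula: C19H20FN3O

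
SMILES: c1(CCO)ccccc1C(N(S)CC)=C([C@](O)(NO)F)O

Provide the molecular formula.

C13H19FN2O4S

Heavy atoms from the SMILES: 13 C, 1 F, 2 N, 4 O, 1 S.
Implicit hydrogens by atom environment:
  4 × C (aromatic): 1 H each → 4
  4 × O: 1 H each → 4
  3 × C: 2 H each → 6
  3 × C: no H
  2 × C (aromatic): no H
  1 × C: 3 H
  1 × F: no H
  1 × N: 1 H
  1 × N: no H
  1 × S: 1 H
  Total hydrogens = 19.
Molecular formula: C13H19FN2O4S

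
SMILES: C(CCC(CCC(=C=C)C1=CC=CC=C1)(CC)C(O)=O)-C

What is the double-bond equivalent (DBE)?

Molecular formula from the SMILES: C19H26O2.
DoU = (2C + 2 + N − H − X)/2 = (2·19 + 2 + 0 − 26 − 0)/2 = 14/2 = 7.
(Structurally: 1 ring(s) + 6 π bond(s) = 7.)

7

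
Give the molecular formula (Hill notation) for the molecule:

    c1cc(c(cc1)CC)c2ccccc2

Heavy atoms from the SMILES: 14 C.
Implicit hydrogens by atom environment:
  9 × C (aromatic): 1 H each → 9
  3 × C (aromatic): no H
  1 × C: 3 H
  1 × C: 2 H
  Total hydrogens = 14.
Molecular formula: C14H14

C14H14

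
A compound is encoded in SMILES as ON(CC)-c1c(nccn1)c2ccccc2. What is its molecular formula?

Heavy atoms from the SMILES: 12 C, 3 N, 1 O.
Implicit hydrogens by atom environment:
  7 × C (aromatic): 1 H each → 7
  3 × C (aromatic): no H
  2 × N (aromatic): no H
  1 × C: 3 H
  1 × C: 2 H
  1 × N: no H
  1 × O: 1 H
  Total hydrogens = 13.
Molecular formula: C12H13N3O

C12H13N3O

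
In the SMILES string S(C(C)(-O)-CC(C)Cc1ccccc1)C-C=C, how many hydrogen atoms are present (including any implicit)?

Hydrogens are implicit in SMILES; fill each atom to its normal valence:
  5 × C (aromatic): 1 H each → 5
  4 × C: 2 H each → 8
  2 × C: 3 H each → 6
  2 × C: 1 H each → 2
  1 × C: no H
  1 × C (aromatic): no H
  1 × O: 1 H
  1 × S: no H
  Total hydrogens = 22.

22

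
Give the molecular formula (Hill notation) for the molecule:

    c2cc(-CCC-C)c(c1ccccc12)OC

Heavy atoms from the SMILES: 15 C, 1 O.
Implicit hydrogens by atom environment:
  6 × C (aromatic): 1 H each → 6
  4 × C (aromatic): no H
  3 × C: 2 H each → 6
  2 × C: 3 H each → 6
  1 × O: no H
  Total hydrogens = 18.
Molecular formula: C15H18O

C15H18O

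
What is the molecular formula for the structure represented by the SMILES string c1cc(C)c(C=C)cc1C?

Heavy atoms from the SMILES: 10 C.
Implicit hydrogens by atom environment:
  3 × C (aromatic): 1 H each → 3
  3 × C (aromatic): no H
  2 × C: 3 H each → 6
  1 × C: 2 H
  1 × C: 1 H
  Total hydrogens = 12.
Molecular formula: C10H12

C10H12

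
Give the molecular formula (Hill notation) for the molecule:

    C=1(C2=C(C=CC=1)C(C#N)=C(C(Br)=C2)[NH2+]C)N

Heavy atoms from the SMILES: 1 Br, 12 C, 3 N.
Implicit hydrogens by atom environment:
  6 × C (aromatic): no H
  4 × C (aromatic): 1 H each → 4
  1 × Br: no H
  1 × C: 3 H
  1 × C: no H
  1 × N: 2 H
  1 × N (charge +1): 2 H
  1 × N: no H
  Total hydrogens = 11.
Net charge +1.
Molecular formula: C12H11BrN3+

C12H11BrN3+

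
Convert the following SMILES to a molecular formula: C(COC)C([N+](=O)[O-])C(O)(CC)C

Heavy atoms from the SMILES: 8 C, 1 N, 4 O.
Implicit hydrogens by atom environment:
  3 × C: 3 H each → 9
  3 × C: 2 H each → 6
  2 × O: no H
  1 × C: 1 H
  1 × C: no H
  1 × N (charge +1): no H
  1 × O: 1 H
  1 × O (charge -1): no H
  Total hydrogens = 17.
Molecular formula: C8H17NO4

C8H17NO4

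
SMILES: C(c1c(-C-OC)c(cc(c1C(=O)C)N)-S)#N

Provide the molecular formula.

Heavy atoms from the SMILES: 11 C, 2 N, 2 O, 1 S.
Implicit hydrogens by atom environment:
  5 × C (aromatic): no H
  2 × C: 3 H each → 6
  2 × C: no H
  2 × O: no H
  1 × C: 2 H
  1 × C (aromatic): 1 H
  1 × N: 2 H
  1 × N: no H
  1 × S: 1 H
  Total hydrogens = 12.
Molecular formula: C11H12N2O2S

C11H12N2O2S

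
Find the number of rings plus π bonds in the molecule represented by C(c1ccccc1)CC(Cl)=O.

Molecular formula from the SMILES: C9H9ClO.
DoU = (2C + 2 + N − H − X)/2 = (2·9 + 2 + 0 − 9 − 1)/2 = 10/2 = 5.
(Structurally: 1 ring(s) + 4 π bond(s) = 5.)

5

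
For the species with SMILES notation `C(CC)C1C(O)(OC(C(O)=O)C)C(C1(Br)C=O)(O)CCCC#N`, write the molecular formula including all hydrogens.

Heavy atoms from the SMILES: 1 Br, 15 C, 1 N, 6 O.
Implicit hydrogens by atom environment:
  5 × C: 2 H each → 10
  5 × C: no H
  3 × C: 1 H each → 3
  3 × O: 1 H each → 3
  3 × O: no H
  2 × C: 3 H each → 6
  1 × Br: no H
  1 × N: no H
  Total hydrogens = 22.
Molecular formula: C15H22BrNO6

C15H22BrNO6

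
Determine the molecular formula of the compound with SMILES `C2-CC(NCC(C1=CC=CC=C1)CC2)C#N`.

Heavy atoms from the SMILES: 14 C, 2 N.
Implicit hydrogens by atom environment:
  5 × C: 2 H each → 10
  5 × C (aromatic): 1 H each → 5
  2 × C: 1 H each → 2
  1 × C: no H
  1 × C (aromatic): no H
  1 × N: 1 H
  1 × N: no H
  Total hydrogens = 18.
Molecular formula: C14H18N2

C14H18N2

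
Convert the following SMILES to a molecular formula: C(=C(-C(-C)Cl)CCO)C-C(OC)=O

Heavy atoms from the SMILES: 9 C, 1 Cl, 3 O.
Implicit hydrogens by atom environment:
  3 × C: 2 H each → 6
  2 × C: 3 H each → 6
  2 × C: 1 H each → 2
  2 × C: no H
  2 × O: no H
  1 × Cl: no H
  1 × O: 1 H
  Total hydrogens = 15.
Molecular formula: C9H15ClO3

C9H15ClO3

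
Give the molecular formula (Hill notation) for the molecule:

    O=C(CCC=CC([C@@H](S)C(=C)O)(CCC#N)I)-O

Heavy atoms from the SMILES: 12 C, 1 I, 1 N, 3 O, 1 S.
Implicit hydrogens by atom environment:
  5 × C: 2 H each → 10
  4 × C: no H
  3 × C: 1 H each → 3
  2 × O: 1 H each → 2
  1 × I: no H
  1 × N: no H
  1 × O: no H
  1 × S: 1 H
  Total hydrogens = 16.
Molecular formula: C12H16INO3S

C12H16INO3S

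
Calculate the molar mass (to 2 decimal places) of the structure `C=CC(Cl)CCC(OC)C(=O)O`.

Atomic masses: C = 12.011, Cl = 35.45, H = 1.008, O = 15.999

192.64

Molecular formula: C8H13ClO3.
M = 8×12.011 + 1×35.45 + 13×1.008 + 3×15.999 = 192.64 g/mol.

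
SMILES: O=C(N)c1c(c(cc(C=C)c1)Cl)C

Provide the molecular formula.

C10H10ClNO

Heavy atoms from the SMILES: 10 C, 1 Cl, 1 N, 1 O.
Implicit hydrogens by atom environment:
  4 × C (aromatic): no H
  2 × C (aromatic): 1 H each → 2
  1 × C: 3 H
  1 × C: 2 H
  1 × C: 1 H
  1 × C: no H
  1 × Cl: no H
  1 × N: 2 H
  1 × O: no H
  Total hydrogens = 10.
Molecular formula: C10H10ClNO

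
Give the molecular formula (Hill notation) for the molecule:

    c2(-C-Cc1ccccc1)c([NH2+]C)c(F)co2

Heavy atoms from the SMILES: 13 C, 1 F, 1 N, 1 O.
Implicit hydrogens by atom environment:
  6 × C (aromatic): 1 H each → 6
  4 × C (aromatic): no H
  2 × C: 2 H each → 4
  1 × C: 3 H
  1 × F: no H
  1 × N (charge +1): 2 H
  1 × O (aromatic): no H
  Total hydrogens = 15.
Net charge +1.
Molecular formula: C13H15FNO+

C13H15FNO+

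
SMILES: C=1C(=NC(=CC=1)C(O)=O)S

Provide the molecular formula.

Heavy atoms from the SMILES: 6 C, 1 N, 2 O, 1 S.
Implicit hydrogens by atom environment:
  3 × C (aromatic): 1 H each → 3
  2 × C (aromatic): no H
  1 × C: no H
  1 × N (aromatic): no H
  1 × O: 1 H
  1 × O: no H
  1 × S: 1 H
  Total hydrogens = 5.
Molecular formula: C6H5NO2S

C6H5NO2S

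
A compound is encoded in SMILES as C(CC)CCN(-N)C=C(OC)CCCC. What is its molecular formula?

C12H26N2O

Heavy atoms from the SMILES: 12 C, 2 N, 1 O.
Implicit hydrogens by atom environment:
  7 × C: 2 H each → 14
  3 × C: 3 H each → 9
  1 × C: 1 H
  1 × C: no H
  1 × N: 2 H
  1 × N: no H
  1 × O: no H
  Total hydrogens = 26.
Molecular formula: C12H26N2O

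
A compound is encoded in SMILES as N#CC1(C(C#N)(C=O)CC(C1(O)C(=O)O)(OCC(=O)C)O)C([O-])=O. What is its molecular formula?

Heavy atoms from the SMILES: 13 C, 2 N, 9 O.
Implicit hydrogens by atom environment:
  9 × C: no H
  5 × O: no H
  3 × O: 1 H each → 3
  2 × C: 2 H each → 4
  2 × N: no H
  1 × C: 3 H
  1 × C: 1 H
  1 × O (charge -1): no H
  Total hydrogens = 11.
Net charge -1.
Molecular formula: C13H11N2O9-

C13H11N2O9-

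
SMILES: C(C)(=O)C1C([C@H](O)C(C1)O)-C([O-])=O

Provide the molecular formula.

C8H11O5-

Heavy atoms from the SMILES: 8 C, 5 O.
Implicit hydrogens by atom environment:
  4 × C: 1 H each → 4
  2 × C: no H
  2 × O: 1 H each → 2
  2 × O: no H
  1 × C: 3 H
  1 × C: 2 H
  1 × O (charge -1): no H
  Total hydrogens = 11.
Net charge -1.
Molecular formula: C8H11O5-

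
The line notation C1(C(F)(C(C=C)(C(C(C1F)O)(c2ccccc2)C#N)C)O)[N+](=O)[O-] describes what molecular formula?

C16H16F2N2O4

Heavy atoms from the SMILES: 16 C, 2 F, 2 N, 4 O.
Implicit hydrogens by atom environment:
  5 × C (aromatic): 1 H each → 5
  4 × C: 1 H each → 4
  4 × C: no H
  2 × F: no H
  2 × O: 1 H each → 2
  1 × C: 3 H
  1 × C: 2 H
  1 × C (aromatic): no H
  1 × N (charge +1): no H
  1 × N: no H
  1 × O: no H
  1 × O (charge -1): no H
  Total hydrogens = 16.
Molecular formula: C16H16F2N2O4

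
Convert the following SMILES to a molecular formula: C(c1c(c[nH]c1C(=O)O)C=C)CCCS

C11H15NO2S

Heavy atoms from the SMILES: 11 C, 1 N, 2 O, 1 S.
Implicit hydrogens by atom environment:
  5 × C: 2 H each → 10
  3 × C (aromatic): no H
  1 × C (aromatic): 1 H
  1 × C: 1 H
  1 × C: no H
  1 × N (aromatic): 1 H
  1 × O: 1 H
  1 × O: no H
  1 × S: 1 H
  Total hydrogens = 15.
Molecular formula: C11H15NO2S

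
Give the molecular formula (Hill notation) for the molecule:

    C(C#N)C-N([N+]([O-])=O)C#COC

Heavy atoms from the SMILES: 6 C, 3 N, 3 O.
Implicit hydrogens by atom environment:
  3 × C: no H
  2 × C: 2 H each → 4
  2 × N: no H
  2 × O: no H
  1 × C: 3 H
  1 × N (charge +1): no H
  1 × O (charge -1): no H
  Total hydrogens = 7.
Molecular formula: C6H7N3O3

C6H7N3O3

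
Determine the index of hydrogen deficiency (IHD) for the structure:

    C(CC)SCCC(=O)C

1

Molecular formula from the SMILES: C7H14OS.
DoU = (2C + 2 + N − H − X)/2 = (2·7 + 2 + 0 − 14 − 0)/2 = 2/2 = 1.
(Structurally: 0 ring(s) + 1 π bond(s) = 1.)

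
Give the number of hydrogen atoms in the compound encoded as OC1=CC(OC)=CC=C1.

8

Hydrogens are implicit in SMILES; fill each atom to its normal valence:
  4 × C (aromatic): 1 H each → 4
  2 × C (aromatic): no H
  1 × C: 3 H
  1 × O: 1 H
  1 × O: no H
  Total hydrogens = 8.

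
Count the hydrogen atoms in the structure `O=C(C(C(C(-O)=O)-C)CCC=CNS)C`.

Hydrogens are implicit in SMILES; fill each atom to its normal valence:
  4 × C: 1 H each → 4
  2 × C: 3 H each → 6
  2 × C: 2 H each → 4
  2 × C: no H
  2 × O: no H
  1 × N: 1 H
  1 × O: 1 H
  1 × S: 1 H
  Total hydrogens = 17.

17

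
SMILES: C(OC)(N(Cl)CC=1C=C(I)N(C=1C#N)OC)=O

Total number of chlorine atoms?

1

The symbol for chlorine appears 1 time in the SMILES.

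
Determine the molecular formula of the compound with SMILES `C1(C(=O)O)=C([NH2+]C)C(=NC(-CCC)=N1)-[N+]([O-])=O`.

C9H13N4O4+

Heavy atoms from the SMILES: 9 C, 4 N, 4 O.
Implicit hydrogens by atom environment:
  4 × C (aromatic): no H
  2 × C: 3 H each → 6
  2 × C: 2 H each → 4
  2 × N (aromatic): no H
  2 × O: no H
  1 × C: no H
  1 × N (charge +1): 2 H
  1 × N (charge +1): no H
  1 × O: 1 H
  1 × O (charge -1): no H
  Total hydrogens = 13.
Net charge +1.
Molecular formula: C9H13N4O4+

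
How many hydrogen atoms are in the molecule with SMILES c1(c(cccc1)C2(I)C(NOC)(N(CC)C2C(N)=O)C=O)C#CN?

Hydrogens are implicit in SMILES; fill each atom to its normal valence:
  5 × C: no H
  4 × C (aromatic): 1 H each → 4
  3 × O: no H
  2 × C: 3 H each → 6
  2 × C: 1 H each → 2
  2 × C (aromatic): no H
  2 × N: 2 H each → 4
  1 × C: 2 H
  1 × I: no H
  1 × N: 1 H
  1 × N: no H
  Total hydrogens = 19.

19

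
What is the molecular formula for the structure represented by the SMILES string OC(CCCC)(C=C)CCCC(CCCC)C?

C16H32O

Heavy atoms from the SMILES: 16 C, 1 O.
Implicit hydrogens by atom environment:
  10 × C: 2 H each → 20
  3 × C: 3 H each → 9
  2 × C: 1 H each → 2
  1 × C: no H
  1 × O: 1 H
  Total hydrogens = 32.
Molecular formula: C16H32O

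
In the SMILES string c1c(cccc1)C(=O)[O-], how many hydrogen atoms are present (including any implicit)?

Hydrogens are implicit in SMILES; fill each atom to its normal valence:
  5 × C (aromatic): 1 H each → 5
  1 × C (aromatic): no H
  1 × C: no H
  1 × O: no H
  1 × O (charge -1): no H
  Total hydrogens = 5.

5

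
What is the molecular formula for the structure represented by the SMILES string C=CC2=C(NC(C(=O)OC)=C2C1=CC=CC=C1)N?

C14H14N2O2

Heavy atoms from the SMILES: 14 C, 2 N, 2 O.
Implicit hydrogens by atom environment:
  5 × C (aromatic): 1 H each → 5
  5 × C (aromatic): no H
  2 × O: no H
  1 × C: 3 H
  1 × C: 2 H
  1 × C: 1 H
  1 × C: no H
  1 × N: 2 H
  1 × N (aromatic): 1 H
  Total hydrogens = 14.
Molecular formula: C14H14N2O2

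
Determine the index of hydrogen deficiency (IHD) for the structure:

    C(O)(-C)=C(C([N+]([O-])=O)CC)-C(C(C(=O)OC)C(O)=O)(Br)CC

Molecular formula from the SMILES: C13H20BrNO7.
DoU = (2C + 2 + N − H − X)/2 = (2·13 + 2 + 1 − 20 − 1)/2 = 8/2 = 4.
(Structurally: 0 ring(s) + 4 π bond(s) = 4.)

4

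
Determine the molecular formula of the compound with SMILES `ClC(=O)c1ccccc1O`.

C7H5ClO2

Heavy atoms from the SMILES: 7 C, 1 Cl, 2 O.
Implicit hydrogens by atom environment:
  4 × C (aromatic): 1 H each → 4
  2 × C (aromatic): no H
  1 × C: no H
  1 × Cl: no H
  1 × O: 1 H
  1 × O: no H
  Total hydrogens = 5.
Molecular formula: C7H5ClO2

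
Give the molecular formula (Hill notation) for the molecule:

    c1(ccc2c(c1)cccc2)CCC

C13H14

Heavy atoms from the SMILES: 13 C.
Implicit hydrogens by atom environment:
  7 × C (aromatic): 1 H each → 7
  3 × C (aromatic): no H
  2 × C: 2 H each → 4
  1 × C: 3 H
  Total hydrogens = 14.
Molecular formula: C13H14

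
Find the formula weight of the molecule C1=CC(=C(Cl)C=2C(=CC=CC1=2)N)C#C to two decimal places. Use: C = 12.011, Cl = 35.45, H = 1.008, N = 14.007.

Molecular formula: C12H8ClN.
M = 12×12.011 + 1×35.45 + 8×1.008 + 1×14.007 = 201.65 g/mol.

201.65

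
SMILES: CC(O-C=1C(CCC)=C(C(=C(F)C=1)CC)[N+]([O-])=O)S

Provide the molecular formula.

C13H18FNO3S

Heavy atoms from the SMILES: 13 C, 1 F, 1 N, 3 O, 1 S.
Implicit hydrogens by atom environment:
  5 × C (aromatic): no H
  3 × C: 3 H each → 9
  3 × C: 2 H each → 6
  2 × O: no H
  1 × C (aromatic): 1 H
  1 × C: 1 H
  1 × F: no H
  1 × N (charge +1): no H
  1 × O (charge -1): no H
  1 × S: 1 H
  Total hydrogens = 18.
Molecular formula: C13H18FNO3S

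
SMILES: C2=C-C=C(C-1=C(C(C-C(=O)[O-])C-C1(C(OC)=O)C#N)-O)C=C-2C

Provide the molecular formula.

C17H16NO5-

Heavy atoms from the SMILES: 17 C, 1 N, 5 O.
Implicit hydrogens by atom environment:
  6 × C: no H
  4 × C (aromatic): 1 H each → 4
  3 × O: no H
  2 × C: 3 H each → 6
  2 × C: 2 H each → 4
  2 × C (aromatic): no H
  1 × C: 1 H
  1 × N: no H
  1 × O: 1 H
  1 × O (charge -1): no H
  Total hydrogens = 16.
Net charge -1.
Molecular formula: C17H16NO5-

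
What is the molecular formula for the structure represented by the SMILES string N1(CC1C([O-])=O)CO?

Heavy atoms from the SMILES: 4 C, 1 N, 3 O.
Implicit hydrogens by atom environment:
  2 × C: 2 H each → 4
  1 × C: 1 H
  1 × C: no H
  1 × N: no H
  1 × O: 1 H
  1 × O: no H
  1 × O (charge -1): no H
  Total hydrogens = 6.
Net charge -1.
Molecular formula: C4H6NO3-

C4H6NO3-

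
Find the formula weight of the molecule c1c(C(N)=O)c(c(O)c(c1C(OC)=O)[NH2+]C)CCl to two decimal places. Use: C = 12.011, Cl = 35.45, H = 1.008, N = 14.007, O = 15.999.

273.69

Molecular formula: C11H14ClN2O4+.
M = 11×12.011 + 1×35.45 + 14×1.008 + 2×14.007 + 4×15.999 = 273.69 g/mol.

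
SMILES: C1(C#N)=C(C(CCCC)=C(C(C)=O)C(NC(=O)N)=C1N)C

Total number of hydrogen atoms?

Hydrogens are implicit in SMILES; fill each atom to its normal valence:
  6 × C (aromatic): no H
  3 × C: 3 H each → 9
  3 × C: 2 H each → 6
  3 × C: no H
  2 × N: 2 H each → 4
  2 × O: no H
  1 × N: 1 H
  1 × N: no H
  Total hydrogens = 20.

20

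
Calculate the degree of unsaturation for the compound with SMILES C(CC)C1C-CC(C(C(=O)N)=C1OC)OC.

Molecular formula from the SMILES: C12H21NO3.
DoU = (2C + 2 + N − H − X)/2 = (2·12 + 2 + 1 − 21 − 0)/2 = 6/2 = 3.
(Structurally: 1 ring(s) + 2 π bond(s) = 3.)

3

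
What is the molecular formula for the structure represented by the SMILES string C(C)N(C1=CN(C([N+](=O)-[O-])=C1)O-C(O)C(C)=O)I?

Heavy atoms from the SMILES: 9 C, 1 I, 3 N, 5 O.
Implicit hydrogens by atom environment:
  3 × O: no H
  2 × C: 3 H each → 6
  2 × C (aromatic): 1 H each → 2
  2 × C (aromatic): no H
  1 × C: 2 H
  1 × C: 1 H
  1 × C: no H
  1 × I: no H
  1 × N (aromatic): no H
  1 × N: no H
  1 × N (charge +1): no H
  1 × O: 1 H
  1 × O (charge -1): no H
  Total hydrogens = 12.
Molecular formula: C9H12IN3O5

C9H12IN3O5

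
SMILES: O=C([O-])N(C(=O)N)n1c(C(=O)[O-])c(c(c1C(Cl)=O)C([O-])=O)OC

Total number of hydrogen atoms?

5

Hydrogens are implicit in SMILES; fill each atom to its normal valence:
  6 × O: no H
  5 × C: no H
  4 × C (aromatic): no H
  3 × O (charge -1): no H
  1 × C: 3 H
  1 × Cl: no H
  1 × N: 2 H
  1 × N (aromatic): no H
  1 × N: no H
  Total hydrogens = 5.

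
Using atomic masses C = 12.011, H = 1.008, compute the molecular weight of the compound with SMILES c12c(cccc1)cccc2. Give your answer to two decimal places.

128.17

Molecular formula: C10H8.
M = 10×12.011 + 8×1.008 = 128.17 g/mol.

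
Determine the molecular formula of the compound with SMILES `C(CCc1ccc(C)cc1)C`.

Heavy atoms from the SMILES: 11 C.
Implicit hydrogens by atom environment:
  4 × C (aromatic): 1 H each → 4
  3 × C: 2 H each → 6
  2 × C: 3 H each → 6
  2 × C (aromatic): no H
  Total hydrogens = 16.
Molecular formula: C11H16

C11H16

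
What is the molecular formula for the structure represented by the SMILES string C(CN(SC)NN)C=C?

Heavy atoms from the SMILES: 5 C, 3 N, 1 S.
Implicit hydrogens by atom environment:
  3 × C: 2 H each → 6
  1 × C: 3 H
  1 × C: 1 H
  1 × N: 2 H
  1 × N: 1 H
  1 × N: no H
  1 × S: no H
  Total hydrogens = 13.
Molecular formula: C5H13N3S

C5H13N3S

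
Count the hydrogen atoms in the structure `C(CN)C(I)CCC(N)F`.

14

Hydrogens are implicit in SMILES; fill each atom to its normal valence:
  4 × C: 2 H each → 8
  2 × C: 1 H each → 2
  2 × N: 2 H each → 4
  1 × F: no H
  1 × I: no H
  Total hydrogens = 14.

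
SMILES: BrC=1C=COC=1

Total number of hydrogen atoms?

3

Hydrogens are implicit in SMILES; fill each atom to its normal valence:
  3 × C (aromatic): 1 H each → 3
  1 × Br: no H
  1 × C (aromatic): no H
  1 × O (aromatic): no H
  Total hydrogens = 3.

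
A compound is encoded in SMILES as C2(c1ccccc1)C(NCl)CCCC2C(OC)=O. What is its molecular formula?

C14H18ClNO2

Heavy atoms from the SMILES: 14 C, 1 Cl, 1 N, 2 O.
Implicit hydrogens by atom environment:
  5 × C (aromatic): 1 H each → 5
  3 × C: 2 H each → 6
  3 × C: 1 H each → 3
  2 × O: no H
  1 × C: 3 H
  1 × C: no H
  1 × C (aromatic): no H
  1 × Cl: no H
  1 × N: 1 H
  Total hydrogens = 18.
Molecular formula: C14H18ClNO2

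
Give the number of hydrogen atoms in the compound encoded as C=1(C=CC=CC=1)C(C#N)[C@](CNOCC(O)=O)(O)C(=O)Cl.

13

Hydrogens are implicit in SMILES; fill each atom to its normal valence:
  5 × C (aromatic): 1 H each → 5
  4 × C: no H
  3 × O: no H
  2 × C: 2 H each → 4
  2 × O: 1 H each → 2
  1 × C: 1 H
  1 × C (aromatic): no H
  1 × Cl: no H
  1 × N: 1 H
  1 × N: no H
  Total hydrogens = 13.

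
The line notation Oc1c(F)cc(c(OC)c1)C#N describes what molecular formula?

C8H6FNO2

Heavy atoms from the SMILES: 8 C, 1 F, 1 N, 2 O.
Implicit hydrogens by atom environment:
  4 × C (aromatic): no H
  2 × C (aromatic): 1 H each → 2
  1 × C: 3 H
  1 × C: no H
  1 × F: no H
  1 × N: no H
  1 × O: 1 H
  1 × O: no H
  Total hydrogens = 6.
Molecular formula: C8H6FNO2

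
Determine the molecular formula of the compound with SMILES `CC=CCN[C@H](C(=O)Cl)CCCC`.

Heavy atoms from the SMILES: 10 C, 1 Cl, 1 N, 1 O.
Implicit hydrogens by atom environment:
  4 × C: 2 H each → 8
  3 × C: 1 H each → 3
  2 × C: 3 H each → 6
  1 × C: no H
  1 × Cl: no H
  1 × N: 1 H
  1 × O: no H
  Total hydrogens = 18.
Molecular formula: C10H18ClNO

C10H18ClNO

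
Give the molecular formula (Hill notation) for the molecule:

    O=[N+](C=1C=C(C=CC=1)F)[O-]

C6H4FNO2

Heavy atoms from the SMILES: 6 C, 1 F, 1 N, 2 O.
Implicit hydrogens by atom environment:
  4 × C (aromatic): 1 H each → 4
  2 × C (aromatic): no H
  1 × F: no H
  1 × N (charge +1): no H
  1 × O: no H
  1 × O (charge -1): no H
  Total hydrogens = 4.
Molecular formula: C6H4FNO2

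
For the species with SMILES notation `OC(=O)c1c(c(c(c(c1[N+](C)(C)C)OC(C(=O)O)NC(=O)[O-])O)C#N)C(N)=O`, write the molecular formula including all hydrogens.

Heavy atoms from the SMILES: 15 C, 4 N, 9 O.
Implicit hydrogens by atom environment:
  6 × C (aromatic): no H
  5 × C: no H
  5 × O: no H
  3 × C: 3 H each → 9
  3 × O: 1 H each → 3
  1 × C: 1 H
  1 × N: 2 H
  1 × N: 1 H
  1 × N (charge +1): no H
  1 × N: no H
  1 × O (charge -1): no H
  Total hydrogens = 16.
Molecular formula: C15H16N4O9

C15H16N4O9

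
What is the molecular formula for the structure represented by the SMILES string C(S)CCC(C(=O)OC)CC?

Heavy atoms from the SMILES: 8 C, 2 O, 1 S.
Implicit hydrogens by atom environment:
  4 × C: 2 H each → 8
  2 × C: 3 H each → 6
  2 × O: no H
  1 × C: 1 H
  1 × C: no H
  1 × S: 1 H
  Total hydrogens = 16.
Molecular formula: C8H16O2S

C8H16O2S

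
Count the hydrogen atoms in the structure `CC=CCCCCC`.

16

Hydrogens are implicit in SMILES; fill each atom to its normal valence:
  4 × C: 2 H each → 8
  2 × C: 3 H each → 6
  2 × C: 1 H each → 2
  Total hydrogens = 16.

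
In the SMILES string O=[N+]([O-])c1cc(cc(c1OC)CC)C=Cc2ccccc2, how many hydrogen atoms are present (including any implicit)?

Hydrogens are implicit in SMILES; fill each atom to its normal valence:
  7 × C (aromatic): 1 H each → 7
  5 × C (aromatic): no H
  2 × C: 3 H each → 6
  2 × C: 1 H each → 2
  2 × O: no H
  1 × C: 2 H
  1 × N (charge +1): no H
  1 × O (charge -1): no H
  Total hydrogens = 17.

17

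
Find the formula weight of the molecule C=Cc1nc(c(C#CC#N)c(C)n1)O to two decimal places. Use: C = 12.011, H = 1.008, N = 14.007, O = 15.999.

185.19

Molecular formula: C10H7N3O.
M = 10×12.011 + 7×1.008 + 3×14.007 + 1×15.999 = 185.19 g/mol.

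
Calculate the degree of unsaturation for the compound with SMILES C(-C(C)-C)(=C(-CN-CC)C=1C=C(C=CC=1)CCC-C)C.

Molecular formula from the SMILES: C19H31N.
DoU = (2C + 2 + N − H − X)/2 = (2·19 + 2 + 1 − 31 − 0)/2 = 10/2 = 5.
(Structurally: 1 ring(s) + 4 π bond(s) = 5.)

5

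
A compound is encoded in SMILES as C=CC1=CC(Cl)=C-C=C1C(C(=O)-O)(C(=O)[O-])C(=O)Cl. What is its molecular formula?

C12H7Cl2O5-

Heavy atoms from the SMILES: 12 C, 2 Cl, 5 O.
Implicit hydrogens by atom environment:
  4 × C: no H
  3 × C (aromatic): 1 H each → 3
  3 × C (aromatic): no H
  3 × O: no H
  2 × Cl: no H
  1 × C: 2 H
  1 × C: 1 H
  1 × O: 1 H
  1 × O (charge -1): no H
  Total hydrogens = 7.
Net charge -1.
Molecular formula: C12H7Cl2O5-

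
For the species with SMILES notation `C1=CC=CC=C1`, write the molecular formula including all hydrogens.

Heavy atoms from the SMILES: 6 C.
Implicit hydrogens by atom environment:
  6 × C (aromatic): 1 H each → 6
  Total hydrogens = 6.
Molecular formula: C6H6

C6H6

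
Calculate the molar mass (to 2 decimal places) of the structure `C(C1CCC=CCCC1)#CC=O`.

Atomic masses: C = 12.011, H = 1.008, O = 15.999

162.23

Molecular formula: C11H14O.
M = 11×12.011 + 14×1.008 + 1×15.999 = 162.23 g/mol.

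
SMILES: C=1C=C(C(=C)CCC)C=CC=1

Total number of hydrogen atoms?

14

Hydrogens are implicit in SMILES; fill each atom to its normal valence:
  5 × C (aromatic): 1 H each → 5
  3 × C: 2 H each → 6
  1 × C: 3 H
  1 × C: no H
  1 × C (aromatic): no H
  Total hydrogens = 14.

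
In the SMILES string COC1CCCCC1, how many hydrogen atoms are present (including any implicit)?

Hydrogens are implicit in SMILES; fill each atom to its normal valence:
  5 × C: 2 H each → 10
  1 × C: 3 H
  1 × C: 1 H
  1 × O: no H
  Total hydrogens = 14.

14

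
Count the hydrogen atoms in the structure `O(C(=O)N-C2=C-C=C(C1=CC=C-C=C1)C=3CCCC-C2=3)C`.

19

Hydrogens are implicit in SMILES; fill each atom to its normal valence:
  7 × C (aromatic): 1 H each → 7
  5 × C (aromatic): no H
  4 × C: 2 H each → 8
  2 × O: no H
  1 × C: 3 H
  1 × C: no H
  1 × N: 1 H
  Total hydrogens = 19.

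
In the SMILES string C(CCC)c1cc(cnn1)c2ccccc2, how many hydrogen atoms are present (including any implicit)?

16

Hydrogens are implicit in SMILES; fill each atom to its normal valence:
  7 × C (aromatic): 1 H each → 7
  3 × C: 2 H each → 6
  3 × C (aromatic): no H
  2 × N (aromatic): no H
  1 × C: 3 H
  Total hydrogens = 16.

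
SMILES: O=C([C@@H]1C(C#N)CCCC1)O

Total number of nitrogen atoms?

1

The symbol for nitrogen appears 1 time in the SMILES.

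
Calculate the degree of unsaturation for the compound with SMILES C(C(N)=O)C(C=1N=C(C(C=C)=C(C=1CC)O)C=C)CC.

7

Molecular formula from the SMILES: C16H22N2O2.
DoU = (2C + 2 + N − H − X)/2 = (2·16 + 2 + 2 − 22 − 0)/2 = 14/2 = 7.
(Structurally: 1 ring(s) + 6 π bond(s) = 7.)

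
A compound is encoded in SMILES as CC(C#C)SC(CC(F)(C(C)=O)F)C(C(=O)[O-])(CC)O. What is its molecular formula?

Heavy atoms from the SMILES: 13 C, 2 F, 4 O, 1 S.
Implicit hydrogens by atom environment:
  5 × C: no H
  3 × C: 3 H each → 9
  3 × C: 1 H each → 3
  2 × C: 2 H each → 4
  2 × F: no H
  2 × O: no H
  1 × O: 1 H
  1 × O (charge -1): no H
  1 × S: no H
  Total hydrogens = 17.
Net charge -1.
Molecular formula: C13H17F2O4S-

C13H17F2O4S-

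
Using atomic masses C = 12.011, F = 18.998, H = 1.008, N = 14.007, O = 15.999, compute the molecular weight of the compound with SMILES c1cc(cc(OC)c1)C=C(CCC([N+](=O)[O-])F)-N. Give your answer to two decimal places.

Molecular formula: C12H15FN2O3.
M = 12×12.011 + 1×18.998 + 15×1.008 + 2×14.007 + 3×15.999 = 254.26 g/mol.

254.26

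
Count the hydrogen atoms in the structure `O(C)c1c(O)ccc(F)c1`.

7

Hydrogens are implicit in SMILES; fill each atom to its normal valence:
  3 × C (aromatic): 1 H each → 3
  3 × C (aromatic): no H
  1 × C: 3 H
  1 × F: no H
  1 × O: 1 H
  1 × O: no H
  Total hydrogens = 7.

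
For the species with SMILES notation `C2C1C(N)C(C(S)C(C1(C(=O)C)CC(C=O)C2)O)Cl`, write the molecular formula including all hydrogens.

C13H20ClNO3S

Heavy atoms from the SMILES: 13 C, 1 Cl, 1 N, 3 O, 1 S.
Implicit hydrogens by atom environment:
  7 × C: 1 H each → 7
  3 × C: 2 H each → 6
  2 × C: no H
  2 × O: no H
  1 × C: 3 H
  1 × Cl: no H
  1 × N: 2 H
  1 × O: 1 H
  1 × S: 1 H
  Total hydrogens = 20.
Molecular formula: C13H20ClNO3S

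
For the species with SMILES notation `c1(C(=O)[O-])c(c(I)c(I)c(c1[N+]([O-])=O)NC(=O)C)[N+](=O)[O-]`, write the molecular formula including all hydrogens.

C9H4I2N3O7-

Heavy atoms from the SMILES: 9 C, 2 I, 3 N, 7 O.
Implicit hydrogens by atom environment:
  6 × C (aromatic): no H
  4 × O: no H
  3 × O (charge -1): no H
  2 × C: no H
  2 × I: no H
  2 × N (charge +1): no H
  1 × C: 3 H
  1 × N: 1 H
  Total hydrogens = 4.
Net charge -1.
Molecular formula: C9H4I2N3O7-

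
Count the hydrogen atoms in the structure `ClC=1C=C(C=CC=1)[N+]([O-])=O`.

4

Hydrogens are implicit in SMILES; fill each atom to its normal valence:
  4 × C (aromatic): 1 H each → 4
  2 × C (aromatic): no H
  1 × Cl: no H
  1 × N (charge +1): no H
  1 × O: no H
  1 × O (charge -1): no H
  Total hydrogens = 4.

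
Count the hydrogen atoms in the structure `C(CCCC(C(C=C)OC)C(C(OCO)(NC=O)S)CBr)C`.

Hydrogens are implicit in SMILES; fill each atom to its normal valence:
  7 × C: 2 H each → 14
  5 × C: 1 H each → 5
  3 × O: no H
  2 × C: 3 H each → 6
  1 × Br: no H
  1 × C: no H
  1 × N: 1 H
  1 × O: 1 H
  1 × S: 1 H
  Total hydrogens = 28.

28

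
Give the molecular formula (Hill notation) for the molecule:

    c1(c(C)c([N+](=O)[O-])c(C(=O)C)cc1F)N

C9H9FN2O3

Heavy atoms from the SMILES: 9 C, 1 F, 2 N, 3 O.
Implicit hydrogens by atom environment:
  5 × C (aromatic): no H
  2 × C: 3 H each → 6
  2 × O: no H
  1 × C (aromatic): 1 H
  1 × C: no H
  1 × F: no H
  1 × N: 2 H
  1 × N (charge +1): no H
  1 × O (charge -1): no H
  Total hydrogens = 9.
Molecular formula: C9H9FN2O3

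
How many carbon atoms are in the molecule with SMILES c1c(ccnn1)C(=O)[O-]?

The symbol for carbon appears 5 times in the SMILES. Lowercase c denotes aromatic carbon and counts toward C.

5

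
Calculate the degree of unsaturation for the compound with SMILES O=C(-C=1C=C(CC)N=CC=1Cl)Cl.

5

Molecular formula from the SMILES: C8H7Cl2NO.
DoU = (2C + 2 + N − H − X)/2 = (2·8 + 2 + 1 − 7 − 2)/2 = 10/2 = 5.
(Structurally: 1 ring(s) + 4 π bond(s) = 5.)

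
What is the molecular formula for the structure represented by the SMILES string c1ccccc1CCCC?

C10H14

Heavy atoms from the SMILES: 10 C.
Implicit hydrogens by atom environment:
  5 × C (aromatic): 1 H each → 5
  3 × C: 2 H each → 6
  1 × C: 3 H
  1 × C (aromatic): no H
  Total hydrogens = 14.
Molecular formula: C10H14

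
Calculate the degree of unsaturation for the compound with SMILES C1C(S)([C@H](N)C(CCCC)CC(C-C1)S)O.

1

Molecular formula from the SMILES: C12H25NOS2.
DoU = (2C + 2 + N − H − X)/2 = (2·12 + 2 + 1 − 25 − 0)/2 = 2/2 = 1.
(Structurally: 1 ring(s) + 0 π bond(s) = 1.)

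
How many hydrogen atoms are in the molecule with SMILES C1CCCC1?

Hydrogens are implicit in SMILES; fill each atom to its normal valence:
  5 × C: 2 H each → 10
  Total hydrogens = 10.

10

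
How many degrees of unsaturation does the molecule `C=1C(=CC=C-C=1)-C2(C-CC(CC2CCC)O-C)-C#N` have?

7

Molecular formula from the SMILES: C17H23NO.
DoU = (2C + 2 + N − H − X)/2 = (2·17 + 2 + 1 − 23 − 0)/2 = 14/2 = 7.
(Structurally: 2 ring(s) + 5 π bond(s) = 7.)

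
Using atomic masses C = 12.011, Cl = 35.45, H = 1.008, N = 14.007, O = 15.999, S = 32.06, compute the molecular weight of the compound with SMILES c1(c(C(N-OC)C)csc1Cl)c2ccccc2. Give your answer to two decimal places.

Molecular formula: C13H14ClNOS.
M = 13×12.011 + 1×35.45 + 14×1.008 + 1×14.007 + 1×15.999 + 1×32.06 = 267.77 g/mol.

267.77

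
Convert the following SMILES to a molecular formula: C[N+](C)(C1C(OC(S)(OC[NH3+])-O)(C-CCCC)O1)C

[C12H28N2O4S]2+

Heavy atoms from the SMILES: 12 C, 2 N, 4 O, 1 S.
Implicit hydrogens by atom environment:
  5 × C: 2 H each → 10
  4 × C: 3 H each → 12
  3 × O: no H
  2 × C: no H
  1 × C: 1 H
  1 × N (charge +1): 3 H
  1 × N (charge +1): no H
  1 × O: 1 H
  1 × S: 1 H
  Total hydrogens = 28.
Net charge +2.
Molecular formula: [C12H28N2O4S]2+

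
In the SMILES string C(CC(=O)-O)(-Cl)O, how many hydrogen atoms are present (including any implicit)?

Hydrogens are implicit in SMILES; fill each atom to its normal valence:
  2 × O: 1 H each → 2
  1 × C: 2 H
  1 × C: 1 H
  1 × C: no H
  1 × Cl: no H
  1 × O: no H
  Total hydrogens = 5.

5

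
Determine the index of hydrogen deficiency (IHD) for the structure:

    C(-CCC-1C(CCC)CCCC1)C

1

Molecular formula from the SMILES: C13H26.
DoU = (2C + 2 + N − H − X)/2 = (2·13 + 2 + 0 − 26 − 0)/2 = 2/2 = 1.
(Structurally: 1 ring(s) + 0 π bond(s) = 1.)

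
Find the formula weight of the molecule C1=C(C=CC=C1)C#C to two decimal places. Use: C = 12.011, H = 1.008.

Molecular formula: C8H6.
M = 8×12.011 + 6×1.008 = 102.14 g/mol.

102.14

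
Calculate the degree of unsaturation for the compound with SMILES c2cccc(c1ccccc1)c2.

Molecular formula from the SMILES: C12H10.
DoU = (2C + 2 + N − H − X)/2 = (2·12 + 2 + 0 − 10 − 0)/2 = 16/2 = 8.
(Structurally: 2 ring(s) + 6 π bond(s) = 8.)

8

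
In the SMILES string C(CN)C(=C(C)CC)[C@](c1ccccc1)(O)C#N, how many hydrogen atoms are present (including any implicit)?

20

Hydrogens are implicit in SMILES; fill each atom to its normal valence:
  5 × C (aromatic): 1 H each → 5
  4 × C: no H
  3 × C: 2 H each → 6
  2 × C: 3 H each → 6
  1 × C (aromatic): no H
  1 × N: 2 H
  1 × N: no H
  1 × O: 1 H
  Total hydrogens = 20.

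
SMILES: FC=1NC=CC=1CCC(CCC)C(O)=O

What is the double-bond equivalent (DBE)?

Molecular formula from the SMILES: C11H16FNO2.
DoU = (2C + 2 + N − H − X)/2 = (2·11 + 2 + 1 − 16 − 1)/2 = 8/2 = 4.
(Structurally: 1 ring(s) + 3 π bond(s) = 4.)

4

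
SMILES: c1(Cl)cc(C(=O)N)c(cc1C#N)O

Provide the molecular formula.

C8H5ClN2O2

Heavy atoms from the SMILES: 8 C, 1 Cl, 2 N, 2 O.
Implicit hydrogens by atom environment:
  4 × C (aromatic): no H
  2 × C (aromatic): 1 H each → 2
  2 × C: no H
  1 × Cl: no H
  1 × N: 2 H
  1 × N: no H
  1 × O: 1 H
  1 × O: no H
  Total hydrogens = 5.
Molecular formula: C8H5ClN2O2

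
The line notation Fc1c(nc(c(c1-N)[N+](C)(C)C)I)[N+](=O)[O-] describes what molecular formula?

C8H11FIN4O2+

Heavy atoms from the SMILES: 8 C, 1 F, 1 I, 4 N, 2 O.
Implicit hydrogens by atom environment:
  5 × C (aromatic): no H
  3 × C: 3 H each → 9
  2 × N (charge +1): no H
  1 × F: no H
  1 × I: no H
  1 × N: 2 H
  1 × N (aromatic): no H
  1 × O: no H
  1 × O (charge -1): no H
  Total hydrogens = 11.
Net charge +1.
Molecular formula: C8H11FIN4O2+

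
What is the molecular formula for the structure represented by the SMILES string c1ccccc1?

Heavy atoms from the SMILES: 6 C.
Implicit hydrogens by atom environment:
  6 × C (aromatic): 1 H each → 6
  Total hydrogens = 6.
Molecular formula: C6H6

C6H6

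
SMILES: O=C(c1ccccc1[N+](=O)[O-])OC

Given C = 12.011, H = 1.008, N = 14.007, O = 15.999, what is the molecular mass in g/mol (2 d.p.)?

Molecular formula: C8H7NO4.
M = 8×12.011 + 7×1.008 + 1×14.007 + 4×15.999 = 181.15 g/mol.

181.15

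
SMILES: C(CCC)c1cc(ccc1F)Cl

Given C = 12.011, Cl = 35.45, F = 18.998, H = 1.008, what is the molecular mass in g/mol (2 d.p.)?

Molecular formula: C10H12ClF.
M = 10×12.011 + 1×35.45 + 1×18.998 + 12×1.008 = 186.65 g/mol.

186.65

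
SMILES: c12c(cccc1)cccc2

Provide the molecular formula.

C10H8

Heavy atoms from the SMILES: 10 C.
Implicit hydrogens by atom environment:
  8 × C (aromatic): 1 H each → 8
  2 × C (aromatic): no H
  Total hydrogens = 8.
Molecular formula: C10H8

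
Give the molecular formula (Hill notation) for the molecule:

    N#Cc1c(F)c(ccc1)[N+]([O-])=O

Heavy atoms from the SMILES: 7 C, 1 F, 2 N, 2 O.
Implicit hydrogens by atom environment:
  3 × C (aromatic): 1 H each → 3
  3 × C (aromatic): no H
  1 × C: no H
  1 × F: no H
  1 × N: no H
  1 × N (charge +1): no H
  1 × O: no H
  1 × O (charge -1): no H
  Total hydrogens = 3.
Molecular formula: C7H3FN2O2

C7H3FN2O2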